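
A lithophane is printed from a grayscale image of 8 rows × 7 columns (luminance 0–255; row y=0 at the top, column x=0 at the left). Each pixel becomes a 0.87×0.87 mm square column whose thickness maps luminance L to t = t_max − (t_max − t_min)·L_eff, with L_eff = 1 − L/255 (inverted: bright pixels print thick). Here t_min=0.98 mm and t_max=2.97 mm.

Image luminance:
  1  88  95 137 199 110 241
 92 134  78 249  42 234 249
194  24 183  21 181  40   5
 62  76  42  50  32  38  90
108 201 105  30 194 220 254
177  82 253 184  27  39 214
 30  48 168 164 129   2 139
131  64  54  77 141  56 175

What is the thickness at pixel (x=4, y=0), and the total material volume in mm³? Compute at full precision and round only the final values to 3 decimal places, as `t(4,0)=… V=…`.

span = t_max - t_min = 2.97 - 0.98 = 1.990
L(4,0) = 199, L_eff = 1 - 199/255 = 0.219608 (inverted)
t(4,0) = 2.97 - 1.990·0.219608 = 2.533
Σt over all 8·7 pixels = 894529/8500 ≈ 105.2387059
V = pitch²·Σt = 0.87²·894529/8500 = 79.655

t(4,0)=2.533 V=79.655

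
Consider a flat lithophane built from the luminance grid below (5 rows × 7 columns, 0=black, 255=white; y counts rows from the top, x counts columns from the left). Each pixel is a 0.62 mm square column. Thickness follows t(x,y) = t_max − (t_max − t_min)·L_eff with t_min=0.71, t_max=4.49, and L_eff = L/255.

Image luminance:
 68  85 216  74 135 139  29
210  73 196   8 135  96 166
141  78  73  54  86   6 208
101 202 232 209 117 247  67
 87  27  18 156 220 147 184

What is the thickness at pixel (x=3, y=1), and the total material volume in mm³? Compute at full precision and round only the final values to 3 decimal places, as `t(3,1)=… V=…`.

t(3,1)=4.371 V=35.963

span = t_max - t_min = 4.49 - 0.71 = 3.780
L(3,1) = 8, L_eff = 8/255 = 0.031373
t(3,1) = 4.49 - 3.780·0.031373 = 4.371
Σt over all 5·7 pixels = 159047/1700 ≈ 93.5570588
V = pitch²·Σt = 0.62²·159047/1700 = 35.963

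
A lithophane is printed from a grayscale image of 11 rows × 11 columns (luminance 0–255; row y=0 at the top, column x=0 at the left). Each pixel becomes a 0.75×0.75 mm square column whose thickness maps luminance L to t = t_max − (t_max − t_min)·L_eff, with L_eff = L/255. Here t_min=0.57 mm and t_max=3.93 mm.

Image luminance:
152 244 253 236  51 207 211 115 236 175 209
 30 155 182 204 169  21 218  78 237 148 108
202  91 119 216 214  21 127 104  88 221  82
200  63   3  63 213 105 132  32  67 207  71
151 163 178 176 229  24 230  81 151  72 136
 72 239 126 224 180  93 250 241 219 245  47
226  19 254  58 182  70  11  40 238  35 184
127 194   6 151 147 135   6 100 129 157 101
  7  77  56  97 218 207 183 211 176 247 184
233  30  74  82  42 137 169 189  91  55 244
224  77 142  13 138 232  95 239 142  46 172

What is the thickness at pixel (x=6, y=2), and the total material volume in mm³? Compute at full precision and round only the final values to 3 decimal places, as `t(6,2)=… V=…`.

t(6,2)=2.257 V=142.182

span = t_max - t_min = 3.93 - 0.57 = 3.360
L(6,2) = 127, L_eff = 127/255 = 0.498039
t(6,2) = 3.93 - 3.360·0.498039 = 2.257
Σt over all 11·11 pixels = 2148533/8500 ≈ 252.7685882
V = pitch²·Σt = 0.75²·2148533/8500 = 142.182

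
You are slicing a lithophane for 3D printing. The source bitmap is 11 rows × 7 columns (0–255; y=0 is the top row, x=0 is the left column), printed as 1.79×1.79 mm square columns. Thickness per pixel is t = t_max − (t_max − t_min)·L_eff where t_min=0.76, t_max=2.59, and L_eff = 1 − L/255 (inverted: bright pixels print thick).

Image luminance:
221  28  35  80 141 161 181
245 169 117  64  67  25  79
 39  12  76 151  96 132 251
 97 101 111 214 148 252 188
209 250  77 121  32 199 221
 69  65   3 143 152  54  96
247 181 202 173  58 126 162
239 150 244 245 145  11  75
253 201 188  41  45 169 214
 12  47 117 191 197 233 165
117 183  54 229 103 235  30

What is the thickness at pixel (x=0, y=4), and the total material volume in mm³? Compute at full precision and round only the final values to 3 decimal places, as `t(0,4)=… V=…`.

span = t_max - t_min = 2.59 - 0.76 = 1.830
L(0,4) = 209, L_eff = 1 - 209/255 = 0.180392 (inverted)
t(0,4) = 2.59 - 1.830·0.180392 = 2.260
Σt over all 11·7 pixels = 567557/4250 ≈ 133.5428235
V = pitch²·Σt = 1.79²·567557/4250 = 427.885

t(0,4)=2.260 V=427.885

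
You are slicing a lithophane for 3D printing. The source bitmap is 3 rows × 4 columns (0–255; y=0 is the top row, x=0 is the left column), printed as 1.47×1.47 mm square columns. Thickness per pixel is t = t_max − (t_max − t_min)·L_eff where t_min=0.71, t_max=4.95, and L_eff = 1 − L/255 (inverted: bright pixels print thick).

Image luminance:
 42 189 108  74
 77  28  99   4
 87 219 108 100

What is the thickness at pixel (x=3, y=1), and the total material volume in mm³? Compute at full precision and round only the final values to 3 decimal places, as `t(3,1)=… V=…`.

t(3,1)=0.777 V=59.192

span = t_max - t_min = 4.95 - 0.71 = 4.240
L(3,1) = 4, L_eff = 1 - 4/255 = 0.984314 (inverted)
t(3,1) = 4.95 - 4.240·0.984314 = 0.777
Σt over all 3·4 pixels = 1397/51 ≈ 27.3921569
V = pitch²·Σt = 1.47²·1397/51 = 59.192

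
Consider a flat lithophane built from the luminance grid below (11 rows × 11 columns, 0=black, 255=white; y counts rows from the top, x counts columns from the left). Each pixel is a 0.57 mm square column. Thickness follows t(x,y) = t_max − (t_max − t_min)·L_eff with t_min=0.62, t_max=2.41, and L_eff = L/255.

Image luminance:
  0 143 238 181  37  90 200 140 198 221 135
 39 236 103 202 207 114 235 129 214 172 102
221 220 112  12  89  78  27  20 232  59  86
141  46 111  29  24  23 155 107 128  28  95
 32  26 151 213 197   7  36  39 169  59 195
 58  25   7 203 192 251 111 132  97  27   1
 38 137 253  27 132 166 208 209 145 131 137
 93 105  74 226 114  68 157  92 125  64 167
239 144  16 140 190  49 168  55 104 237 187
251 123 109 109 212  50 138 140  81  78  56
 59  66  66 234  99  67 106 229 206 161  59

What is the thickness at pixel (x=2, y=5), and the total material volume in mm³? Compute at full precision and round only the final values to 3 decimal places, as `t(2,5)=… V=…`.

span = t_max - t_min = 2.41 - 0.62 = 1.790
L(2,5) = 7, L_eff = 7/255 = 0.027451
t(2,5) = 2.41 - 1.790·0.027451 = 2.361
Σt over all 11·11 pixels = 800703/4250 ≈ 188.4007059
V = pitch²·Σt = 0.57²·800703/4250 = 61.211

t(2,5)=2.361 V=61.211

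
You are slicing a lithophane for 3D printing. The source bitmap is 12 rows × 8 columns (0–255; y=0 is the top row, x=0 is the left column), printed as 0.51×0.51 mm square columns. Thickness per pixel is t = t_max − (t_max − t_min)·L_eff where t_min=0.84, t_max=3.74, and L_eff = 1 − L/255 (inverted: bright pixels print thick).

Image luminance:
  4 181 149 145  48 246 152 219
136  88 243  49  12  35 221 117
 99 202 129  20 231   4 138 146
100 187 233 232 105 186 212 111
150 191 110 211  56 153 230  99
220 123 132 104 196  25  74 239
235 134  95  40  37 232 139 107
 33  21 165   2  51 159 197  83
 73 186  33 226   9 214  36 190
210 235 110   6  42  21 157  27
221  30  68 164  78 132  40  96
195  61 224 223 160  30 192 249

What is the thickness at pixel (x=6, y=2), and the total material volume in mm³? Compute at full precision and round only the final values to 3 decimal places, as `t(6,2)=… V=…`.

t(6,2)=2.409 V=57.538

span = t_max - t_min = 3.74 - 0.84 = 2.900
L(6,2) = 138, L_eff = 1 - 138/255 = 0.458824 (inverted)
t(6,2) = 3.74 - 2.900·0.458824 = 2.409
Σt over all 12·8 pixels = 564101/2550 ≈ 221.2160784
V = pitch²·Σt = 0.51²·564101/2550 = 57.538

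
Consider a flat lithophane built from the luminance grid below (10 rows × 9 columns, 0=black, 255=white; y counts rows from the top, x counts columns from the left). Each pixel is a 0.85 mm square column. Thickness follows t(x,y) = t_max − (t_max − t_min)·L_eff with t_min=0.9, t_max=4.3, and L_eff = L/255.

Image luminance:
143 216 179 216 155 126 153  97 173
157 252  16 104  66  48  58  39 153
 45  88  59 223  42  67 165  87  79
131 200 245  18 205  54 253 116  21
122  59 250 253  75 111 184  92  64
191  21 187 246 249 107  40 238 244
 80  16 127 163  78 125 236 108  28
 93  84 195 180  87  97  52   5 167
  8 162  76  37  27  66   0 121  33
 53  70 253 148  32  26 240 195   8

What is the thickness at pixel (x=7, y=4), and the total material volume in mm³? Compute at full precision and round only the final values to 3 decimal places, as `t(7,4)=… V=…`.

span = t_max - t_min = 4.3 - 0.9 = 3.400
L(7,4) = 92, L_eff = 92/255 = 0.360784
t(7,4) = 4.3 - 3.400·0.360784 = 3.073
Σt over all 10·9 pixels = 18367/75 ≈ 244.8933333
V = pitch²·Σt = 0.85²·18367/75 = 176.935

t(7,4)=3.073 V=176.935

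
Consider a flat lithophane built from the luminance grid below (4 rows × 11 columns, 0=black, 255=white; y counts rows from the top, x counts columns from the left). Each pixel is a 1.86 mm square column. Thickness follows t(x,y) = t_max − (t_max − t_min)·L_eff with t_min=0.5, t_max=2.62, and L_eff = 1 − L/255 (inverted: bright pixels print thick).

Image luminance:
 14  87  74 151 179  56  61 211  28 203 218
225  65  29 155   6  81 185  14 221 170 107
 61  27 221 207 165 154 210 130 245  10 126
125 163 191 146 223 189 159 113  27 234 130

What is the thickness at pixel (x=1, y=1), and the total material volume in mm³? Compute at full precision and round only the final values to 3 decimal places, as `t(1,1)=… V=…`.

span = t_max - t_min = 2.62 - 0.5 = 2.120
L(1,1) = 65, L_eff = 1 - 65/255 = 0.745098 (inverted)
t(1,1) = 2.62 - 2.120·0.745098 = 1.040
Σt over all 4·11 pixels = 149146/2125 ≈ 70.1863529
V = pitch²·Σt = 1.86²·149146/2125 = 242.817

t(1,1)=1.040 V=242.817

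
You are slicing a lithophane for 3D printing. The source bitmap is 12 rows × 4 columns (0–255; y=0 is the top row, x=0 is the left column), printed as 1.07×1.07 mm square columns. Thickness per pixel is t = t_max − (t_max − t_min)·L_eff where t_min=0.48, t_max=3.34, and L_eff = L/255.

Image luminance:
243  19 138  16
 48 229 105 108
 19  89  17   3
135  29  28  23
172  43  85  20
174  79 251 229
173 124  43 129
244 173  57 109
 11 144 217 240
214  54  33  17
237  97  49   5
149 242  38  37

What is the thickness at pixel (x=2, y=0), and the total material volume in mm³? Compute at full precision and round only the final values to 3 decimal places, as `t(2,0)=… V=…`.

span = t_max - t_min = 3.34 - 0.48 = 2.860
L(2,0) = 138, L_eff = 138/255 = 0.541176
t(2,0) = 3.34 - 2.860·0.541176 = 1.792
Σt over all 12·4 pixels = 654673/6375 ≈ 102.6938039
V = pitch²·Σt = 1.07²·654673/6375 = 117.574

t(2,0)=1.792 V=117.574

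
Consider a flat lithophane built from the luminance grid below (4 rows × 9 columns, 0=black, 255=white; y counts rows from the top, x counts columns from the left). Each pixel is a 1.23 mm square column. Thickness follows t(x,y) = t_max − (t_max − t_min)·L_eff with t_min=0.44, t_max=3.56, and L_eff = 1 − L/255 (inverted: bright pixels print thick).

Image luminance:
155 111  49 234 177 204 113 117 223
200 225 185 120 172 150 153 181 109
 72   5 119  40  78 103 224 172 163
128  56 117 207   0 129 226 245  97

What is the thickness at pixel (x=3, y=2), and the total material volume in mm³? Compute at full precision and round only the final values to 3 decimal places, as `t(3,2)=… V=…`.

t(3,2)=0.929 V=117.610

span = t_max - t_min = 3.56 - 0.44 = 3.120
L(3,2) = 40, L_eff = 1 - 40/255 = 0.843137 (inverted)
t(3,2) = 3.56 - 3.120·0.843137 = 0.929
Σt over all 4·9 pixels = 165194/2125 ≈ 77.7383529
V = pitch²·Σt = 1.23²·165194/2125 = 117.610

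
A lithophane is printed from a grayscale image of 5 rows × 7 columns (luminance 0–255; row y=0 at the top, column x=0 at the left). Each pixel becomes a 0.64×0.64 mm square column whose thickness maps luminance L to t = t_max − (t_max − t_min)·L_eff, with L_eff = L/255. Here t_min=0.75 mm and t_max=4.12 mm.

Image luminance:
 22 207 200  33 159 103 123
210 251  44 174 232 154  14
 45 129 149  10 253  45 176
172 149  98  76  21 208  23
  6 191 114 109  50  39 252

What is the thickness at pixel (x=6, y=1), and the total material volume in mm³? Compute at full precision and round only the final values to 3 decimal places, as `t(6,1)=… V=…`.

t(6,1)=3.935 V=36.107

span = t_max - t_min = 4.12 - 0.75 = 3.370
L(6,1) = 14, L_eff = 14/255 = 0.054902
t(6,1) = 4.12 - 3.370·0.054902 = 3.935
Σt over all 5·7 pixels = 2247883/25500 ≈ 88.1522745
V = pitch²·Σt = 0.64²·2247883/25500 = 36.107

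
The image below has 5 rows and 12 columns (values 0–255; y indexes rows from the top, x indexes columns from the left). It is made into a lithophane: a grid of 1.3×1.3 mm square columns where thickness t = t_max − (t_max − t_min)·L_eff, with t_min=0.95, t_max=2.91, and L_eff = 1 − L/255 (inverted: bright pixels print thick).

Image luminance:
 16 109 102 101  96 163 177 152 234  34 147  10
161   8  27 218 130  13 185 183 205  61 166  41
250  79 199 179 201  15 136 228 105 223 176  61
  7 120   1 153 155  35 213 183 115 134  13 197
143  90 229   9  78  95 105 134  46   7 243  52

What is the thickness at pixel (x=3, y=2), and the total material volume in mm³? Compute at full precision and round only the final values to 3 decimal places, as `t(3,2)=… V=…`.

span = t_max - t_min = 2.91 - 0.95 = 1.960
L(3,2) = 179, L_eff = 1 - 179/255 = 0.298039 (inverted)
t(3,2) = 2.91 - 1.960·0.298039 = 2.326
Σt over all 5·12 pixels = 713627/6375 ≈ 111.9414902
V = pitch²·Σt = 1.3²·713627/6375 = 189.181

t(3,2)=2.326 V=189.181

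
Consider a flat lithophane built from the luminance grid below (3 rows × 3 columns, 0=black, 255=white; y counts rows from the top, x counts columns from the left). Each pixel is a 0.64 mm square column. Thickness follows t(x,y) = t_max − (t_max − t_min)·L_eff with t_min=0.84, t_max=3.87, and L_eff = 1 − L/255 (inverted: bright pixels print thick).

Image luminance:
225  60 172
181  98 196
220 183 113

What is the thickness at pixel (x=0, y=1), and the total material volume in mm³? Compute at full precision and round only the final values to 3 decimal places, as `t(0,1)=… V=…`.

span = t_max - t_min = 3.87 - 0.84 = 3.030
L(0,1) = 181, L_eff = 1 - 181/255 = 0.290196 (inverted)
t(0,1) = 3.87 - 3.030·0.290196 = 2.991
Σt over all 3·3 pixels = 52627/2125 ≈ 24.7656471
V = pitch²·Σt = 0.64²·52627/2125 = 10.144

t(0,1)=2.991 V=10.144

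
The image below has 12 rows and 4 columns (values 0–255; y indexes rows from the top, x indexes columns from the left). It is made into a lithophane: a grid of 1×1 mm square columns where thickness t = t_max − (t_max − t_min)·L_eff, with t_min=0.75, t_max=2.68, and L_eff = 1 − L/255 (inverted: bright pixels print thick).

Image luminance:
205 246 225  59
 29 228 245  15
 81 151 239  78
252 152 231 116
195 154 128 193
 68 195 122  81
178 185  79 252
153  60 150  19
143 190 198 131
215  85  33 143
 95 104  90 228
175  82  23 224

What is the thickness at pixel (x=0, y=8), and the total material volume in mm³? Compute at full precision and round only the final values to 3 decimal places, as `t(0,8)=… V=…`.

span = t_max - t_min = 2.68 - 0.75 = 1.930
L(0,8) = 143, L_eff = 1 - 143/255 = 0.439216 (inverted)
t(0,8) = 2.68 - 1.930·0.439216 = 1.832
Σt over all 12·4 pixels = 2254139/25500 ≈ 88.3976078
V = pitch²·Σt = 1²·2254139/25500 = 88.398

t(0,8)=1.832 V=88.398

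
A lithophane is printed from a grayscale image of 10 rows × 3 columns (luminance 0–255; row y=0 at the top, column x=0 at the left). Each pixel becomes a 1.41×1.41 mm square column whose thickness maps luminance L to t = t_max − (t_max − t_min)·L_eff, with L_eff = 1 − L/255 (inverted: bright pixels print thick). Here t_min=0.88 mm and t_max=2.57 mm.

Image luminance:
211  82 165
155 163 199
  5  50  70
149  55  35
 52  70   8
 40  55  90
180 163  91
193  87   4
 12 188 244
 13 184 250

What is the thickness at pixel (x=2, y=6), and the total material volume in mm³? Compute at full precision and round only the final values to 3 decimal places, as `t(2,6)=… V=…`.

span = t_max - t_min = 2.57 - 0.88 = 1.690
L(2,6) = 91, L_eff = 1 - 91/255 = 0.643137 (inverted)
t(2,6) = 2.57 - 1.690·0.643137 = 1.483
Σt over all 10·3 pixels = 1224647/25500 ≈ 48.0253725
V = pitch²·Σt = 1.41²·1224647/25500 = 95.479

t(2,6)=1.483 V=95.479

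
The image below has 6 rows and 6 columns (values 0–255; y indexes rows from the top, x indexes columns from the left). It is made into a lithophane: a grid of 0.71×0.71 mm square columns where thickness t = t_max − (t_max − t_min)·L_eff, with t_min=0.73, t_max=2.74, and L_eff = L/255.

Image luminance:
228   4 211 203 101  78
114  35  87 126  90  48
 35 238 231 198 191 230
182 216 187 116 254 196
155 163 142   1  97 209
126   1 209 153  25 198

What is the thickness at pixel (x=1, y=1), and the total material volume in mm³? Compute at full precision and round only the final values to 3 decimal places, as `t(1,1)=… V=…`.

span = t_max - t_min = 2.74 - 0.73 = 2.010
L(1,1) = 35, L_eff = 35/255 = 0.137255
t(1,1) = 2.74 - 2.010·0.137255 = 2.464
Σt over all 6·6 pixels = 249107/4250 ≈ 58.6134118
V = pitch²·Σt = 0.71²·249107/4250 = 29.547

t(1,1)=2.464 V=29.547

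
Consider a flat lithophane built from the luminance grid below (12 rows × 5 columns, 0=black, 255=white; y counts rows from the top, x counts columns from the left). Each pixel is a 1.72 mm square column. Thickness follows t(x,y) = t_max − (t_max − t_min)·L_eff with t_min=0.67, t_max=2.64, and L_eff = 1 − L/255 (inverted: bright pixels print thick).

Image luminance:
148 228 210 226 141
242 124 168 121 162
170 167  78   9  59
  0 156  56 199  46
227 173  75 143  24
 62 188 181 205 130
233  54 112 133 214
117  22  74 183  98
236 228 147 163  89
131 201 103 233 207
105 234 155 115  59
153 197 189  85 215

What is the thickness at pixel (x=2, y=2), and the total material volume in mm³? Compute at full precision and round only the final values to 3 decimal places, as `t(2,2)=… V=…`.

t(2,2)=1.273 V=315.550

span = t_max - t_min = 2.64 - 0.67 = 1.970
L(2,2) = 78, L_eff = 1 - 78/255 = 0.694118 (inverted)
t(2,2) = 2.64 - 1.970·0.694118 = 1.273
Σt over all 12·5 pixels = 2719891/25500 ≈ 106.6623922
V = pitch²·Σt = 1.72²·2719891/25500 = 315.550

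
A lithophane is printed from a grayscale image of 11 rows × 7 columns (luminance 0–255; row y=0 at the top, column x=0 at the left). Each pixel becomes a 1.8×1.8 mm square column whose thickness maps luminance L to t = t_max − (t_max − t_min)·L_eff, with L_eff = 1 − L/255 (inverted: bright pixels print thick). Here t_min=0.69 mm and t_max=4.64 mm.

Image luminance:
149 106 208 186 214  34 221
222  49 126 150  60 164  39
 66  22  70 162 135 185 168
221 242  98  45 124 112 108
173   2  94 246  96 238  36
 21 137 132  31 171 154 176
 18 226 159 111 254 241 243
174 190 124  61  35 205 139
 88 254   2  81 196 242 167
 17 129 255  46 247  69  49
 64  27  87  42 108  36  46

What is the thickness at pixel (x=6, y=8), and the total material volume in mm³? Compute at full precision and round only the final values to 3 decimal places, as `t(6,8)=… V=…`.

t(6,8)=3.277 V=665.241

span = t_max - t_min = 4.64 - 0.69 = 3.950
L(6,8) = 167, L_eff = 1 - 167/255 = 0.345098 (inverted)
t(6,8) = 4.64 - 3.950·0.345098 = 3.277
Σt over all 11·7 pixels = 174523/850 ≈ 205.3211765
V = pitch²·Σt = 1.8²·174523/850 = 665.241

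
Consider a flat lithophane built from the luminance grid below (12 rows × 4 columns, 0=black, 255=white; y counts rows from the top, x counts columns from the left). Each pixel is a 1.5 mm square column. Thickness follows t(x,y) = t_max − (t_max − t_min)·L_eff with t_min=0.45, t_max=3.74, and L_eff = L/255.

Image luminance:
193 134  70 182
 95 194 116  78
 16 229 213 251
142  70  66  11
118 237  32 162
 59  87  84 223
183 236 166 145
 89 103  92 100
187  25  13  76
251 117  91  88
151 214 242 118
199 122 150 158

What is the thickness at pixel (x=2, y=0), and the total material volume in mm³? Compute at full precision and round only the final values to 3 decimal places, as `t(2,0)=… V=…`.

span = t_max - t_min = 3.74 - 0.45 = 3.290
L(2,0) = 70, L_eff = 70/255 = 0.274510
t(2,0) = 3.74 - 3.290·0.274510 = 2.837
Σt over all 12·4 pixels = 413233/4250 ≈ 97.2312941
V = pitch²·Σt = 1.5²·413233/4250 = 218.770

t(2,0)=2.837 V=218.770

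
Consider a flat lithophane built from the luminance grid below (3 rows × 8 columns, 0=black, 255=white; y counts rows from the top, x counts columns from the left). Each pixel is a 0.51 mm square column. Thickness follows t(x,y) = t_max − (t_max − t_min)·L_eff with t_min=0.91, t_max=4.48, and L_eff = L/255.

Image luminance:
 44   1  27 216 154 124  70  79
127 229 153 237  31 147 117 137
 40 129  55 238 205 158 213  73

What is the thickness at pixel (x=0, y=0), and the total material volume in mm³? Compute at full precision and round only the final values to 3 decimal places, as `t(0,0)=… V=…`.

span = t_max - t_min = 4.48 - 0.91 = 3.570
L(0,0) = 44, L_eff = 44/255 = 0.172549
t(0,0) = 4.48 - 3.570·0.172549 = 3.864
Σt over all 3·8 pixels = 65.464
V = pitch²·Σt = 0.51²·65.464 = 17.027

t(0,0)=3.864 V=17.027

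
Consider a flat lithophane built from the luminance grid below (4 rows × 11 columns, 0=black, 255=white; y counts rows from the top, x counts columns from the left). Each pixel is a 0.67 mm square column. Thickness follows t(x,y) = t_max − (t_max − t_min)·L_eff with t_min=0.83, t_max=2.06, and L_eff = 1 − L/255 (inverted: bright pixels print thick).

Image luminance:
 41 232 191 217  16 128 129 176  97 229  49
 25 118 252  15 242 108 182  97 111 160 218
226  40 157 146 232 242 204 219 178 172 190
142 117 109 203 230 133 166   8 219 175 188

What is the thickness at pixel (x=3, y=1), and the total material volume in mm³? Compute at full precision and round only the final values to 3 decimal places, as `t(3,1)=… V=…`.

span = t_max - t_min = 2.06 - 0.83 = 1.230
L(3,1) = 15, L_eff = 1 - 15/255 = 0.941176 (inverted)
t(3,1) = 2.06 - 1.230·0.941176 = 0.902
Σt over all 4·11 pixels = 586309/8500 ≈ 68.9775294
V = pitch²·Σt = 0.67²·586309/8500 = 30.964

t(3,1)=0.902 V=30.964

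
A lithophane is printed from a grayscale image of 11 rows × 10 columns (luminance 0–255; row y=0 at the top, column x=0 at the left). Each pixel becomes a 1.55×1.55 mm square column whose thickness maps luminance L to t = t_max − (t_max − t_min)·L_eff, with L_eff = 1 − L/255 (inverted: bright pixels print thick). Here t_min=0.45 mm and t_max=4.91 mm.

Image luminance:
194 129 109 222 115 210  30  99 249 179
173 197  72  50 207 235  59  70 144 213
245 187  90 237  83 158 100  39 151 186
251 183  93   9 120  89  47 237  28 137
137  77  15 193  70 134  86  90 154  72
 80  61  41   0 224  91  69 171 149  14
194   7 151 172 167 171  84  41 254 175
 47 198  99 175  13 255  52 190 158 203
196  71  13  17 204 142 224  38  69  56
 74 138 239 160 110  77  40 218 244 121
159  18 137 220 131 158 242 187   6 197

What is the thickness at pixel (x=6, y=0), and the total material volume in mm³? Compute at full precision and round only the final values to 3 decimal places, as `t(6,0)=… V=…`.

span = t_max - t_min = 4.91 - 0.45 = 4.460
L(6,0) = 30, L_eff = 1 - 30/255 = 0.882353 (inverted)
t(6,0) = 4.91 - 4.460·0.882353 = 0.975
Σt over all 11·10 pixels = 3812443/12750 ≈ 299.0151373
V = pitch²·Σt = 1.55²·3812443/12750 = 718.384

t(6,0)=0.975 V=718.384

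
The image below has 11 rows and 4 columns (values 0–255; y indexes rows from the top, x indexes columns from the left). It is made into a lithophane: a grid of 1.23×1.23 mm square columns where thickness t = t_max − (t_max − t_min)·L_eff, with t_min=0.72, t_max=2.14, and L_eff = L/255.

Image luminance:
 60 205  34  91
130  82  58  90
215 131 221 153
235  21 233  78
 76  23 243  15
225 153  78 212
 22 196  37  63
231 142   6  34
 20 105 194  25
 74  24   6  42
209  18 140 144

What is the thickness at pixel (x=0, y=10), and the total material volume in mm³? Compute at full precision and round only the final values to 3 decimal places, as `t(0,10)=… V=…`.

t(0,10)=0.976 V=102.066

span = t_max - t_min = 2.14 - 0.72 = 1.420
L(0,10) = 209, L_eff = 209/255 = 0.819608
t(0,10) = 2.14 - 1.420·0.819608 = 0.976
Σt over all 11·4 pixels = 67.464
V = pitch²·Σt = 1.23²·67.464 = 102.066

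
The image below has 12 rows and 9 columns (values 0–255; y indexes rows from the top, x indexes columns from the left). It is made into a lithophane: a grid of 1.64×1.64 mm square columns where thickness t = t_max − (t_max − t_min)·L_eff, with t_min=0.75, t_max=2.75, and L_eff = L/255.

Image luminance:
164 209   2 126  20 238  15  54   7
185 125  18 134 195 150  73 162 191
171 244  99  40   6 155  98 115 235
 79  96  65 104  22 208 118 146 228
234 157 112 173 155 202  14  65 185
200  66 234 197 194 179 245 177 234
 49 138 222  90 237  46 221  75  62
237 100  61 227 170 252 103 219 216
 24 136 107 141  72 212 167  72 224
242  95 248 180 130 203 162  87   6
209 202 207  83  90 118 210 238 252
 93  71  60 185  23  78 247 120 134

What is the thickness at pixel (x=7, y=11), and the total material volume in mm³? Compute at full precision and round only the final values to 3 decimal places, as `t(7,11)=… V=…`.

span = t_max - t_min = 2.75 - 0.75 = 2.000
L(7,11) = 120, L_eff = 120/255 = 0.470588
t(7,11) = 2.75 - 2.000·0.470588 = 1.809
Σt over all 12·9 pixels = 45389/255 ≈ 177.9960784
V = pitch²·Σt = 1.64²·45389/255 = 478.738

t(7,11)=1.809 V=478.738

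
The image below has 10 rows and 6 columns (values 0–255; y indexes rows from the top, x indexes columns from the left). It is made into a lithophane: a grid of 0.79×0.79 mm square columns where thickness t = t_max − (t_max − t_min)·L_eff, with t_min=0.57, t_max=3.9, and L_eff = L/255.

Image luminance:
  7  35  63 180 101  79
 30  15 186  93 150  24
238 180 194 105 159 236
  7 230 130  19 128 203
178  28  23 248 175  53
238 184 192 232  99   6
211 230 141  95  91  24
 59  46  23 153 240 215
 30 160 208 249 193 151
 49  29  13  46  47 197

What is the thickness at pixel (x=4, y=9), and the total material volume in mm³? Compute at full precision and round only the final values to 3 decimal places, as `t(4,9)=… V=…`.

t(4,9)=3.286 V=86.153

span = t_max - t_min = 3.9 - 0.57 = 3.330
L(4,9) = 47, L_eff = 47/255 = 0.184314
t(4,9) = 3.9 - 3.330·0.184314 = 3.286
Σt over all 10·6 pixels = 293343/2125 ≈ 138.0437647
V = pitch²·Σt = 0.79²·293343/2125 = 86.153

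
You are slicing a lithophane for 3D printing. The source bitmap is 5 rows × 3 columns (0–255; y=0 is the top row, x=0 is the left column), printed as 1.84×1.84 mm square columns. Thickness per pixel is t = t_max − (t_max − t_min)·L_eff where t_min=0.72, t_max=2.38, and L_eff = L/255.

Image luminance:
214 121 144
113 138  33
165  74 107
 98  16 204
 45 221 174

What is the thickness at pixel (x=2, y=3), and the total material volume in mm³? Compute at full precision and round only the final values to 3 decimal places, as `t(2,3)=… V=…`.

span = t_max - t_min = 2.38 - 0.72 = 1.660
L(2,3) = 204, L_eff = 204/255 = 0.800000
t(2,3) = 2.38 - 1.660·0.800000 = 1.052
Σt over all 5·3 pixels = 150107/6375 ≈ 23.5461961
V = pitch²·Σt = 1.84²·150107/6375 = 79.718

t(2,3)=1.052 V=79.718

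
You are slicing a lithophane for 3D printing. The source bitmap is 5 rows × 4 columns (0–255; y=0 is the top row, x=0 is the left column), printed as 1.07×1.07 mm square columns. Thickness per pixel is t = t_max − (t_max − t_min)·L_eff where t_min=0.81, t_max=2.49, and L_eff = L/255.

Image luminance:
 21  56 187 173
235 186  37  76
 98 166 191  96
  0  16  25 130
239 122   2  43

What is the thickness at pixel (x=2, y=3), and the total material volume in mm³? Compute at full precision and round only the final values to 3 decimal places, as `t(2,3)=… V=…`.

span = t_max - t_min = 2.49 - 0.81 = 1.680
L(2,3) = 25, L_eff = 25/255 = 0.098039
t(2,3) = 2.49 - 1.680·0.098039 = 2.325
Σt over all 5·4 pixels = 76439/2125 ≈ 35.9712941
V = pitch²·Σt = 1.07²·76439/2125 = 41.184

t(2,3)=2.325 V=41.184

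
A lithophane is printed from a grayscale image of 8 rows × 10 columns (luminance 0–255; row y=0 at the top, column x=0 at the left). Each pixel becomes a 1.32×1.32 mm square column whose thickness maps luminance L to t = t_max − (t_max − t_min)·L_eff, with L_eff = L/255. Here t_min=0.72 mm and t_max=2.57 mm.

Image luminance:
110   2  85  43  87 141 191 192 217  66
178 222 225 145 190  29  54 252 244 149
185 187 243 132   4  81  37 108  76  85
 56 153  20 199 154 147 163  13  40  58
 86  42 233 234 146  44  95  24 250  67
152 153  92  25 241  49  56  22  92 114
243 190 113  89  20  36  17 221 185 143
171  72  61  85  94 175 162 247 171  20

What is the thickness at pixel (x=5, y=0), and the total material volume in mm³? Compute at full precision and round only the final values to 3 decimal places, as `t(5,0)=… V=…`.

span = t_max - t_min = 2.57 - 0.72 = 1.850
L(5,0) = 141, L_eff = 141/255 = 0.552941
t(5,0) = 2.57 - 1.850·0.552941 = 1.547
Σt over all 8·10 pixels = 137969/1020 ≈ 135.2637255
V = pitch²·Σt = 1.32²·137969/1020 = 235.684

t(5,0)=1.547 V=235.684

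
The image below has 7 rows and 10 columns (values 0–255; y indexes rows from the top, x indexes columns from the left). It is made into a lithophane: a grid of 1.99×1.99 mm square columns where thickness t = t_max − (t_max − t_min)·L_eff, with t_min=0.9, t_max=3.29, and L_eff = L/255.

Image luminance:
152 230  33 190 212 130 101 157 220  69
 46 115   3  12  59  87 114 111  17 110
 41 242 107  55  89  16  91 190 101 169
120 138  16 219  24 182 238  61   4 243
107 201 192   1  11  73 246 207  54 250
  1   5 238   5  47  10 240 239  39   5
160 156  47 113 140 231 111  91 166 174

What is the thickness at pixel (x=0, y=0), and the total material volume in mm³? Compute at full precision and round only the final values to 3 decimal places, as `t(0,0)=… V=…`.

t(0,0)=1.865 V=612.335

span = t_max - t_min = 3.29 - 0.9 = 2.390
L(0,0) = 152, L_eff = 152/255 = 0.596078
t(0,0) = 3.29 - 2.390·0.596078 = 1.865
Σt over all 7·10 pixels = 985741/6375 ≈ 154.6260392
V = pitch²·Σt = 1.99²·985741/6375 = 612.335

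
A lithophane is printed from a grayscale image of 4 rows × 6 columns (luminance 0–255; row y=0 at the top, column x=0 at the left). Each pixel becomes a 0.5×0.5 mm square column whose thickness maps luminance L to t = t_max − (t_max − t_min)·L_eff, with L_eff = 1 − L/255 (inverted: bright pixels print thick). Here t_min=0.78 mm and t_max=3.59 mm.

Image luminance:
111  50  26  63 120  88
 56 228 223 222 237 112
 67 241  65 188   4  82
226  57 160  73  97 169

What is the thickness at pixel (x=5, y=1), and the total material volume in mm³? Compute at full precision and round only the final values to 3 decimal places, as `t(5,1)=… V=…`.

span = t_max - t_min = 3.59 - 0.78 = 2.810
L(5,1) = 112, L_eff = 1 - 112/255 = 0.560784 (inverted)
t(5,1) = 3.59 - 2.810·0.560784 = 2.014
Σt over all 4·6 pixels = 52421/1020 ≈ 51.3931373
V = pitch²·Σt = 0.5²·52421/1020 = 12.848

t(5,1)=2.014 V=12.848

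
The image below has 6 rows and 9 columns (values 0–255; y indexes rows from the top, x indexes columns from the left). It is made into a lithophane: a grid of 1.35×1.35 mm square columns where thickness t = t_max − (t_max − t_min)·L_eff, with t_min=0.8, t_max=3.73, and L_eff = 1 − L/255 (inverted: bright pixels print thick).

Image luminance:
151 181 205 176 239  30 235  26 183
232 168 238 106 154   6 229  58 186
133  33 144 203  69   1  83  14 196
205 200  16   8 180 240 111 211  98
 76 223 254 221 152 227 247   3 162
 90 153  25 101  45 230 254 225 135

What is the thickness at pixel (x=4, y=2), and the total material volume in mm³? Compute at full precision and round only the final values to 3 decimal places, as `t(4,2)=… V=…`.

span = t_max - t_min = 3.73 - 0.8 = 2.930
L(4,2) = 69, L_eff = 1 - 69/255 = 0.729412 (inverted)
t(4,2) = 3.73 - 2.930·0.729412 = 1.593
Σt over all 6·9 pixels = 3378503/25500 ≈ 132.4903137
V = pitch²·Σt = 1.35²·3378503/25500 = 241.464

t(4,2)=1.593 V=241.464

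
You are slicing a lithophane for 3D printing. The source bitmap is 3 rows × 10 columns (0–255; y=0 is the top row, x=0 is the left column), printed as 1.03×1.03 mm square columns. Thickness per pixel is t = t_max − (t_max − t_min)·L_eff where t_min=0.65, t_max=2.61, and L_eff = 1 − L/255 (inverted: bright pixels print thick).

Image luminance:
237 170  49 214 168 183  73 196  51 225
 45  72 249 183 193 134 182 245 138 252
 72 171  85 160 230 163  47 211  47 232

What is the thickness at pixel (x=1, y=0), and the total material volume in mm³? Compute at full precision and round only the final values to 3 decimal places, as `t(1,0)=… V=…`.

span = t_max - t_min = 2.61 - 0.65 = 1.960
L(1,0) = 170, L_eff = 1 - 170/255 = 0.333333 (inverted)
t(1,0) = 2.61 - 1.960·0.333333 = 1.957
Σt over all 3·10 pixels = 235657/4250 ≈ 55.4487059
V = pitch²·Σt = 1.03²·235657/4250 = 58.826

t(1,0)=1.957 V=58.826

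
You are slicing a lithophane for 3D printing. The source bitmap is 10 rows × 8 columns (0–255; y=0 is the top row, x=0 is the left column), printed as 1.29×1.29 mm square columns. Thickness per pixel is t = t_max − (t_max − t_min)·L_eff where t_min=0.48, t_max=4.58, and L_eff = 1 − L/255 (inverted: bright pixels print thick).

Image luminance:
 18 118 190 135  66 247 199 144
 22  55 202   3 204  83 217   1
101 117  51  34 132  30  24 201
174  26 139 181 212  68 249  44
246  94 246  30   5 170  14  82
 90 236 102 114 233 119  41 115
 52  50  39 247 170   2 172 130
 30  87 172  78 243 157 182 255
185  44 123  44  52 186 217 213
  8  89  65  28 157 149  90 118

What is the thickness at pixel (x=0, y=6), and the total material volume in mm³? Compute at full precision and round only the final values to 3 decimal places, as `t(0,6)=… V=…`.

span = t_max - t_min = 4.58 - 0.48 = 4.100
L(0,6) = 52, L_eff = 1 - 52/255 = 0.796078 (inverted)
t(0,6) = 4.58 - 4.100·0.796078 = 1.316
Σt over all 10·8 pixels = 242849/1275 ≈ 190.4698039
V = pitch²·Σt = 1.29²·242849/1275 = 316.961

t(0,6)=1.316 V=316.961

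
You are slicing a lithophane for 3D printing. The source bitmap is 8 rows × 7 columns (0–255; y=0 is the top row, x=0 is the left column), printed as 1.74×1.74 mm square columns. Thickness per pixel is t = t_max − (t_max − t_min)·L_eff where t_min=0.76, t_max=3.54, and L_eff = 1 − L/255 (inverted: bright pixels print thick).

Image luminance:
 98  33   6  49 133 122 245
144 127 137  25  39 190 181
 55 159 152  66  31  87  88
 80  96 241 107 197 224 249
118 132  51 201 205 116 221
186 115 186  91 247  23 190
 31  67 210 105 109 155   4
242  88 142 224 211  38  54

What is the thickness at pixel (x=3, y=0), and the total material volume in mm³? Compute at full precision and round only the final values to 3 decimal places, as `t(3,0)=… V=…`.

span = t_max - t_min = 3.54 - 0.76 = 2.780
L(3,0) = 49, L_eff = 1 - 49/255 = 0.807843 (inverted)
t(3,0) = 3.54 - 2.780·0.807843 = 1.294
Σt over all 8·7 pixels = 90161/750 ≈ 120.2146667
V = pitch²·Σt = 1.74²·90161/750 = 363.962

t(3,0)=1.294 V=363.962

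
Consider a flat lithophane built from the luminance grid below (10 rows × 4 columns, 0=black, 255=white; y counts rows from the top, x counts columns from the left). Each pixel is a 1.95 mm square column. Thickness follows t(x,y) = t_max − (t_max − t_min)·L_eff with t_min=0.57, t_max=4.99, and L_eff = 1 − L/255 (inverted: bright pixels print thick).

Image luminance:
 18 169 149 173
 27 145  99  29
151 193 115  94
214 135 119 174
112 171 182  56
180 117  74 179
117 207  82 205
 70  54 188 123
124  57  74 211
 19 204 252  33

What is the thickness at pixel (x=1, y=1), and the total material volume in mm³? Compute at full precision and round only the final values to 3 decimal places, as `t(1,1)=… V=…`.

span = t_max - t_min = 4.99 - 0.57 = 4.420
L(1,1) = 145, L_eff = 1 - 145/255 = 0.431373 (inverted)
t(1,1) = 4.99 - 4.420·0.431373 = 3.083
Σt over all 10·4 pixels = 16667/150 ≈ 111.1133333
V = pitch²·Σt = 1.95²·16667/150 = 422.508

t(1,1)=3.083 V=422.508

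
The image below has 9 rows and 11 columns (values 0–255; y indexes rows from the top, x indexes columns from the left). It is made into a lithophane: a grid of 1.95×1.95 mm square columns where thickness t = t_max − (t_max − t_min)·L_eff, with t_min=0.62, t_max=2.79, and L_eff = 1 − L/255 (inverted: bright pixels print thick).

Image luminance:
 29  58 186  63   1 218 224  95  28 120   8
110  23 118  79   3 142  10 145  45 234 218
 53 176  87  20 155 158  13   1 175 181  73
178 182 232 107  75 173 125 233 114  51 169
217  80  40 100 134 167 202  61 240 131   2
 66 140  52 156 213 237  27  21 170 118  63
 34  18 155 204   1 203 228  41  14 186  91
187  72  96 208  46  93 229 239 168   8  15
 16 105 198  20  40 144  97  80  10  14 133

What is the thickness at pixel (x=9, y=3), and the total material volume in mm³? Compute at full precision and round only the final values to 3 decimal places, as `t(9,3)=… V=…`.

t(9,3)=1.054 V=586.688

span = t_max - t_min = 2.79 - 0.62 = 2.170
L(9,3) = 51, L_eff = 1 - 51/255 = 0.800000 (inverted)
t(9,3) = 2.79 - 2.170·0.800000 = 1.054
Σt over all 9·11 pixels = 983599/6375 ≈ 154.2900392
V = pitch²·Σt = 1.95²·983599/6375 = 586.688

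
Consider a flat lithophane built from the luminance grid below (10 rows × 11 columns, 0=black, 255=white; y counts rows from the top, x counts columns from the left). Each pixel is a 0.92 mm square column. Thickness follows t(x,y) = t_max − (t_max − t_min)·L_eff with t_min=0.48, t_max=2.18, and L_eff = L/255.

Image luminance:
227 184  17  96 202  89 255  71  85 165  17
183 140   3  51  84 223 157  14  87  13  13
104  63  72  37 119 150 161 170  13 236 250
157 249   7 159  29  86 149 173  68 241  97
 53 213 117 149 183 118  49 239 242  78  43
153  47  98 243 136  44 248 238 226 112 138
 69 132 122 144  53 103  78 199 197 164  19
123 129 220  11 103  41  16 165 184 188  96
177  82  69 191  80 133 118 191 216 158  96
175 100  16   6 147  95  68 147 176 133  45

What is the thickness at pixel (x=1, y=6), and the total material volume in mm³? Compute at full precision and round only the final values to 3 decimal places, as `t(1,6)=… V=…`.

span = t_max - t_min = 2.18 - 0.48 = 1.700
L(1,6) = 132, L_eff = 132/255 = 0.517647
t(1,6) = 2.18 - 1.700·0.517647 = 1.300
Σt over all 10·11 pixels = 11231/75 ≈ 149.7466667
V = pitch²·Σt = 0.92²·11231/75 = 126.746

t(1,6)=1.300 V=126.746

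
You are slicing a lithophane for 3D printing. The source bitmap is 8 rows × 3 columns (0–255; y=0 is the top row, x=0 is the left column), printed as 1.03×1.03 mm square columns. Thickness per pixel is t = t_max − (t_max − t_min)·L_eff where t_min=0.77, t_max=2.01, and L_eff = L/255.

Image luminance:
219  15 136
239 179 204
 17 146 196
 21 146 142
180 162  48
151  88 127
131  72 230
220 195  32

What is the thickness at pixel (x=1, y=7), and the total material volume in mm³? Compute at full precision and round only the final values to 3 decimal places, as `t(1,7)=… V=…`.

t(1,7)=1.062 V=34.174

span = t_max - t_min = 2.01 - 0.77 = 1.240
L(1,7) = 195, L_eff = 195/255 = 0.764706
t(1,7) = 2.01 - 1.240·0.764706 = 1.062
Σt over all 8·3 pixels = 205354/6375 ≈ 32.2123922
V = pitch²·Σt = 1.03²·205354/6375 = 34.174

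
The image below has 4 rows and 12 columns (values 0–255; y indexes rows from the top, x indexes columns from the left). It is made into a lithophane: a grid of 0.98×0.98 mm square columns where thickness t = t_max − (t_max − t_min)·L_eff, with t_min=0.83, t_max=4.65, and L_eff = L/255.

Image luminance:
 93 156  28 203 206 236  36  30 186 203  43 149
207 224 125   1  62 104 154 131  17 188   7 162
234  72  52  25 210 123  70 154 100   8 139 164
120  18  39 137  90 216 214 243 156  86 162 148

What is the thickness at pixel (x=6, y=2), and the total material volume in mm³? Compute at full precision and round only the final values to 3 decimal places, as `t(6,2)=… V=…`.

span = t_max - t_min = 4.65 - 0.83 = 3.820
L(6,2) = 70, L_eff = 70/255 = 0.274510
t(6,2) = 4.65 - 3.820·0.274510 = 3.601
Σt over all 4·12 pixels = 570993/4250 ≈ 134.3512941
V = pitch²·Σt = 0.98²·570993/4250 = 129.031

t(6,2)=3.601 V=129.031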